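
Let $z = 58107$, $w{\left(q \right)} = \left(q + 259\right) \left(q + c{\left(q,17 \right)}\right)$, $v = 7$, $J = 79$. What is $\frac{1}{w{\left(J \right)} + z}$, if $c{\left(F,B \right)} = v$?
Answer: $\frac{1}{87175} \approx 1.1471 \cdot 10^{-5}$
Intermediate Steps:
$c{\left(F,B \right)} = 7$
$w{\left(q \right)} = \left(7 + q\right) \left(259 + q\right)$ ($w{\left(q \right)} = \left(q + 259\right) \left(q + 7\right) = \left(259 + q\right) \left(7 + q\right) = \left(7 + q\right) \left(259 + q\right)$)
$\frac{1}{w{\left(J \right)} + z} = \frac{1}{\left(1813 + 79^{2} + 266 \cdot 79\right) + 58107} = \frac{1}{\left(1813 + 6241 + 21014\right) + 58107} = \frac{1}{29068 + 58107} = \frac{1}{87175}$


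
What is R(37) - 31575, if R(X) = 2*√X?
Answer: -31575 + 2*√37 ≈ -31563.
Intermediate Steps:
R(37) - 31575 = 2*√37 - 31575 = -31575 + 2*√37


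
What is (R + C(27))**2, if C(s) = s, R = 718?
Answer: 555025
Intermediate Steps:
(R + C(27))**2 = (718 + 27)**2 = 745**2 = 555025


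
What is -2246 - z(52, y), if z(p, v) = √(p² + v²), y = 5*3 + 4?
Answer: -2246 - √3065 ≈ -2301.4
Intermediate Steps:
y = 19 (y = 15 + 4 = 19)
-2246 - z(52, y) = -2246 - √(52² + 19²) = -2246 - √(2704 + 361) = -2246 - √3065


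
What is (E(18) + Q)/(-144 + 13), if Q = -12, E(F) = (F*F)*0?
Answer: 12/131 ≈ 0.091603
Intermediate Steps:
E(F) = 0 (E(F) = F²*0 = 0)
(E(18) + Q)/(-144 + 13) = (0 - 12)/(-144 + 13) = -12/(-131) = -12*(-1/131) = 12/131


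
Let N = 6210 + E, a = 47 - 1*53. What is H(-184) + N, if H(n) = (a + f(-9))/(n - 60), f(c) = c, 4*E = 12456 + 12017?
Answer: 752027/61 ≈ 12328.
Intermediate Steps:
E = 24473/4 (E = (12456 + 12017)/4 = (¼)*24473 = 24473/4 ≈ 6118.3)
a = -6 (a = 47 - 53 = -6)
N = 49313/4 (N = 6210 + 24473/4 = 49313/4 ≈ 12328.)
H(n) = -15/(-60 + n) (H(n) = (-6 - 9)/(n - 60) = -15/(-60 + n))
H(-184) + N = -15/(-60 - 184) + 49313/4 = -15/(-244) + 49313/4 = -15*(-1/244) + 49313/4 = 15/244 + 49313/4 = 752027/61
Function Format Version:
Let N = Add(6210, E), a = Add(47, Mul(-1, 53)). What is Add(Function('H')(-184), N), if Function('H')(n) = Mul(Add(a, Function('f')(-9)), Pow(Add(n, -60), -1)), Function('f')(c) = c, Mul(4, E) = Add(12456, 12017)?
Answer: Rational(752027, 61) ≈ 12328.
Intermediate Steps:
E = Rational(24473, 4) (E = Mul(Rational(1, 4), Add(12456, 12017)) = Mul(Rational(1, 4), 24473) = Rational(24473, 4) ≈ 6118.3)
a = -6 (a = Add(47, -53) = -6)
N = Rational(49313, 4) (N = Add(6210, Rational(24473, 4)) = Rational(49313, 4) ≈ 12328.)
Function('H')(n) = Mul(-15, Pow(Add(-60, n), -1)) (Function('H')(n) = Mul(Add(-6, -9), Pow(Add(n, -60), -1)) = Mul(-15, Pow(Add(-60, n), -1)))
Add(Function('H')(-184), N) = Add(Mul(-15, Pow(Add(-60, -184), -1)), Rational(49313, 4)) = Add(Mul(-15, Pow(-244, -1)), Rational(49313, 4)) = Add(Mul(-15, Rational(-1, 244)), Rational(49313, 4)) = Add(Rational(15, 244), Rational(49313, 4)) = Rational(752027, 61)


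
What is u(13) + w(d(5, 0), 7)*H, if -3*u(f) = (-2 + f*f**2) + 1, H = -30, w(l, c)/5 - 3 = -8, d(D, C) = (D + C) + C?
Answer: 18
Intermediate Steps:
d(D, C) = D + 2*C (d(D, C) = (C + D) + C = D + 2*C)
w(l, c) = -25 (w(l, c) = 15 + 5*(-8) = 15 - 40 = -25)
u(f) = 1/3 - f**3/3 (u(f) = -((-2 + f*f**2) + 1)/3 = -((-2 + f**3) + 1)/3 = -(-1 + f**3)/3 = 1/3 - f**3/3)
u(13) + w(d(5, 0), 7)*H = (1/3 - 1/3*13**3) - 25*(-30) = (1/3 - 1/3*2197) + 750 = (1/3 - 2197/3) + 750 = -732 + 750 = 18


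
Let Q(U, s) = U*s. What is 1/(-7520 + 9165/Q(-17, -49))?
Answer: -833/6254995 ≈ -0.00013317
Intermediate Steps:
1/(-7520 + 9165/Q(-17, -49)) = 1/(-7520 + 9165/((-17*(-49)))) = 1/(-7520 + 9165/833) = 1/(-6254995/833) = -833/6254995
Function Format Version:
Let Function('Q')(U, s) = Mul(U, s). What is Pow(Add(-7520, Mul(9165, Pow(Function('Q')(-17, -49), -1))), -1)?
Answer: Rational(-833, 6254995) ≈ -0.00013317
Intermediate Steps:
Pow(Add(-7520, Mul(9165, Pow(Function('Q')(-17, -49), -1))), -1) = Pow(Add(-7520, Mul(9165, Pow(Mul(-17, -49), -1))), -1) = Pow(Add(-7520, Mul(9165, Pow(833, -1))), -1) = Pow(Add(-7520, Mul(9165, Rational(1, 833))), -1) = Pow(Add(-7520, Rational(9165, 833)), -1) = Pow(Rational(-6254995, 833), -1) = Rational(-833, 6254995)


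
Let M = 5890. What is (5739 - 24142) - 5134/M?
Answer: -54199402/2945 ≈ -18404.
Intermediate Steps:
(5739 - 24142) - 5134/M = (5739 - 24142) - 5134/5890 = -18403 - 5134*1/5890 = -18403 - 2567/2945 = -54199402/2945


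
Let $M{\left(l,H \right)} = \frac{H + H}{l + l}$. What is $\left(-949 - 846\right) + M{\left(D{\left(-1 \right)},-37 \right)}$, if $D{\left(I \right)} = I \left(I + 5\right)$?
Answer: $- \frac{7143}{4} \approx -1785.8$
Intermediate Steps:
$D{\left(I \right)} = I \left(5 + I\right)$
$M{\left(l,H \right)} = \frac{H}{l}$ ($M{\left(l,H \right)} = \frac{2 H}{2 l} = 2 H \frac{1}{2 l} = \frac{H}{l}$)
$\left(-949 - 846\right) + M{\left(D{\left(-1 \right)},-37 \right)} = \left(-949 - 846\right) - \frac{37}{\left(-1\right) \left(5 - 1\right)} = -1795 - \frac{37}{\left(-1\right) 4} = -1795 - \frac{37}{-4} = -1795 - - \frac{37}{4} = -1795 + \frac{37}{4} = - \frac{7143}{4}$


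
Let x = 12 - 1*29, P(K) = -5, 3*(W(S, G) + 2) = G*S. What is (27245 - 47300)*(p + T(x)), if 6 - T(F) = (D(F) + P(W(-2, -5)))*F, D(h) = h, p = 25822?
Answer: -510479970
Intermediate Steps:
W(S, G) = -2 + G*S/3 (W(S, G) = -2 + (G*S)/3 = -2 + G*S/3)
x = -17 (x = 12 - 29 = -17)
T(F) = 6 - F*(-5 + F) (T(F) = 6 - (F - 5)*F = 6 - (-5 + F)*F = 6 - F*(-5 + F))
(27245 - 47300)*(p + T(x)) = (27245 - 47300)*(25822 + (6 - 1*(-17)² + 5*(-17))) = -20055*(25822 + (6 - 1*289 - 85)) = -20055*(25822 + (6 - 289 - 85)) = -20055*(25822 - 368) = -20055*25454 = -510479970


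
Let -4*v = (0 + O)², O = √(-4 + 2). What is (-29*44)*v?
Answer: -638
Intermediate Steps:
O = I*√2 (O = √(-2) = I*√2 ≈ 1.4142*I)
v = ½ (v = -(0 + I*√2)²/4 = -(I*√2)²/4 = -¼*(-2) = ½ ≈ 0.50000)
(-29*44)*v = -29*44*(½) = -1276*½ = -638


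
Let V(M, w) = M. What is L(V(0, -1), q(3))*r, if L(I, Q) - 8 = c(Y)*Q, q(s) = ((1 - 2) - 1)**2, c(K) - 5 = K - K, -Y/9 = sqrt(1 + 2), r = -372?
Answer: -10416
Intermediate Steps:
Y = -9*sqrt(3) (Y = -9*sqrt(1 + 2) = -9*sqrt(3) ≈ -15.588)
c(K) = 5 (c(K) = 5 + (K - K) = 5 + 0 = 5)
q(s) = 4 (q(s) = (-1 - 1)**2 = (-2)**2 = 4)
L(I, Q) = 8 + 5*Q
L(V(0, -1), q(3))*r = (8 + 5*4)*(-372) = (8 + 20)*(-372) = 28*(-372) = -10416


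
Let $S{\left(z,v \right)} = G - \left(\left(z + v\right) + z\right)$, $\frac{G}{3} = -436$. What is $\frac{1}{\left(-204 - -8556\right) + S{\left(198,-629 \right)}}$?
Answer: $\frac{1}{7277} \approx 0.00013742$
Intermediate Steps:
$G = -1308$ ($G = 3 \left(-436\right) = -1308$)
$S{\left(z,v \right)} = -1308 - v - 2 z$ ($S{\left(z,v \right)} = -1308 - \left(\left(z + v\right) + z\right) = -1308 - \left(\left(v + z\right) + z\right) = -1308 - \left(v + 2 z\right) = -1308 - v - 2 z$)
$\frac{1}{\left(-204 - -8556\right) + S{\left(198,-629 \right)}} = \frac{1}{\left(-204 - -8556\right) - 1075} = \frac{1}{\left(-204 + 8556\right) - 1075} = \frac{1}{8352 - 1075} = \frac{1}{7277}$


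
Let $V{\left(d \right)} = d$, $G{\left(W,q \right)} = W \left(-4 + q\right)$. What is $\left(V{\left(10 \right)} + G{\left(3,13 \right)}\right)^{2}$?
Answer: $1369$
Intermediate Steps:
$\left(V{\left(10 \right)} + G{\left(3,13 \right)}\right)^{2} = \left(10 + 3 \left(-4 + 13\right)\right)^{2} = \left(10 + 3 \cdot 9\right)^{2} = \left(10 + 27\right)^{2} = 37^{2} = 1369$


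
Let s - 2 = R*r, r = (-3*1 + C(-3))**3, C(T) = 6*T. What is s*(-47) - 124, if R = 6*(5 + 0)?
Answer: 13057792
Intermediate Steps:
R = 30 (R = 6*5 = 30)
r = -9261 (r = (-3*1 + 6*(-3))**3 = (-3 - 18)**3 = (-21)**3 = -9261)
s = -277828 (s = 2 + 30*(-9261) = 2 - 277830 = -277828)
s*(-47) - 124 = -277828*(-47) - 124 = 13057916 - 124 = 13057792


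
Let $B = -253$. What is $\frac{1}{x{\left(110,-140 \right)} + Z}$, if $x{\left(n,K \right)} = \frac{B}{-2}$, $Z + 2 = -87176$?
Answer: $- \frac{2}{174103} \approx -1.1487 \cdot 10^{-5}$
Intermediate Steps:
$Z = -87178$ ($Z = -2 - 87176 = -87178$)
$x{\left(n,K \right)} = \frac{253}{2}$ ($x{\left(n,K \right)} = - \frac{253}{-2} = \left(-253\right) \left(- \frac{1}{2}\right) = \frac{253}{2}$)
$\frac{1}{x{\left(110,-140 \right)} + Z} = \frac{1}{\frac{253}{2} - 87178} = \frac{1}{- \frac{174103}{2}} = - \frac{2}{174103}$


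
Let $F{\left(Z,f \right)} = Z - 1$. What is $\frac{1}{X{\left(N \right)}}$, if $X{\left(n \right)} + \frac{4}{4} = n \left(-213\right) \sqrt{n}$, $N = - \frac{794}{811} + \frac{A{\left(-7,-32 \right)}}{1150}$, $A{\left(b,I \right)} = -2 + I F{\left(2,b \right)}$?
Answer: $- \frac{101406570798078125}{4720586614582159618982} - \frac{233586345124125 i \sqrt{8773196061}}{4720586614582159618982} \approx -2.1482 \cdot 10^{-5} - 0.0046348 i$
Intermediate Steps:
$F{\left(Z,f \right)} = -1 + Z$
$A{\left(b,I \right)} = -2 + I$ ($A{\left(b,I \right)} = -2 + I \left(-1 + 2\right) = -2 + I 1 = -2 + I$)
$N = - \frac{470337}{466325}$ ($N = - \frac{794}{811} + \frac{-2 - 32}{1150} = \left(-794\right) \frac{1}{811} - \frac{17}{575} = - \frac{794}{811} - \frac{17}{575} = - \frac{470337}{466325} \approx -1.0086$)
$X{\left(n \right)} = -1 - 213 n^{\frac{3}{2}}$ ($X{\left(n \right)} = -1 + n \left(-213\right) \sqrt{n} = -1 + - 213 n \sqrt{n} = -1 - 213 n^{\frac{3}{2}}$)
$\frac{1}{X{\left(N \right)}} = \frac{1}{-1 - 213 \left(- \frac{470337}{466325}\right)^{\frac{3}{2}}} = \frac{1}{-1 - 213 \left(- \frac{470337 i \sqrt{8773196061}}{43491801125}\right)} = \frac{1}{-1 + \frac{100181781 i \sqrt{8773196061}}{43491801125}}$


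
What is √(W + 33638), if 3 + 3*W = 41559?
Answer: √47490 ≈ 217.92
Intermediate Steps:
W = 13852 (W = -1 + (⅓)*41559 = -1 + 13853 = 13852)
√(W + 33638) = √(13852 + 33638) = √47490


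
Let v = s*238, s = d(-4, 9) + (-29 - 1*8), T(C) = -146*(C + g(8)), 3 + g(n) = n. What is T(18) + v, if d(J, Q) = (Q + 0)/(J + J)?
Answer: -49727/4 ≈ -12432.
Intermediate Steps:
g(n) = -3 + n
d(J, Q) = Q/(2*J) (d(J, Q) = Q/((2*J)) = Q*(1/(2*J)) = Q/(2*J))
T(C) = -730 - 146*C (T(C) = -146*(C + (-3 + 8)) = -146*(C + 5) = -146*(5 + C) = -730 - 146*C)
s = -305/8 (s = (½)*9/(-4) + (-29 - 1*8) = (½)*9*(-¼) + (-29 - 8) = -9/8 - 37 = -305/8 ≈ -38.125)
v = -36295/4 (v = -305/8*238 = -36295/4 ≈ -9073.8)
T(18) + v = (-730 - 146*18) - 36295/4 = (-730 - 2628) - 36295/4 = -3358 - 36295/4 = -49727/4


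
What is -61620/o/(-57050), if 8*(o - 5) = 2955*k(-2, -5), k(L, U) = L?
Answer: -24648/16744175 ≈ -0.0014720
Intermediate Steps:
o = -2935/4 (o = 5 + (2955*(-2))/8 = 5 + (1/8)*(-5910) = 5 - 2955/4 = -2935/4 ≈ -733.75)
-61620/o/(-57050) = -61620/(-2935/4)/(-57050) = -61620*(-4/2935)*(-1/57050) = (49296/587)*(-1/57050) = -24648/16744175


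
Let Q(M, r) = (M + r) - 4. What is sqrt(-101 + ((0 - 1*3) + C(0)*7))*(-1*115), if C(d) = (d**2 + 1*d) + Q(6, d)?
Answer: -345*I*sqrt(10) ≈ -1091.0*I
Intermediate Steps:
Q(M, r) = -4 + M + r
C(d) = 2 + d**2 + 2*d (C(d) = (d**2 + 1*d) + (-4 + 6 + d) = (d**2 + d) + (2 + d) = (d + d**2) + (2 + d) = 2 + d**2 + 2*d)
sqrt(-101 + ((0 - 1*3) + C(0)*7))*(-1*115) = sqrt(-101 + ((0 - 1*3) + (2 + 0**2 + 2*0)*7))*(-1*115) = sqrt(-101 + ((0 - 3) + (2 + 0 + 0)*7))*(-115) = sqrt(-101 + (-3 + 2*7))*(-115) = sqrt(-101 + (-3 + 14))*(-115) = sqrt(-101 + 11)*(-115) = sqrt(-90)*(-115) = (3*I*sqrt(10))*(-115) = -345*I*sqrt(10)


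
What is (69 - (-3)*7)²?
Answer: 8100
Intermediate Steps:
(69 - (-3)*7)² = (69 - 1*(-21))² = (69 + 21)² = 90² = 8100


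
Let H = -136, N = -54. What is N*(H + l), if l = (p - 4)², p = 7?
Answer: 6858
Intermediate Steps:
l = 9 (l = (7 - 4)² = 3² = 9)
N*(H + l) = -54*(-136 + 9) = -54*(-127) = 6858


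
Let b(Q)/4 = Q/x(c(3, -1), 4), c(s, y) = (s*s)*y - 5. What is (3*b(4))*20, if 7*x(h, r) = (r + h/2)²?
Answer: 2240/3 ≈ 746.67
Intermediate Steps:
c(s, y) = -5 + y*s² (c(s, y) = s²*y - 5 = y*s² - 5 = -5 + y*s²)
x(h, r) = (r + h/2)²/7
b(Q) = 28*Q/9 (b(Q) = 4*(Q/((((-5 - 1*3²) + 2*4)²/28))) = 4*(Q/((((-5 - 1*9) + 8)²/28))) = 4*(Q/((((-5 - 9) + 8)²/28))) = 4*(Q/(((-14 + 8)²/28))) = 4*(Q/(((1/28)*(-6)²))) = 4*(Q/(((1/28)*36))) = 4*(Q/(9/7)) = 4*(Q*(7/9)) = 4*(7*Q/9) = 28*Q/9)
(3*b(4))*20 = (3*((28/9)*4))*20 = (3*(112/9))*20 = (112/3)*20 = 2240/3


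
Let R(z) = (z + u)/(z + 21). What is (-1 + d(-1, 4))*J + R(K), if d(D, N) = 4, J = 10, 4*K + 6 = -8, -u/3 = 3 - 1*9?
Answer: 1079/35 ≈ 30.829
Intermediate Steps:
u = 18 (u = -3*(3 - 1*9) = -3*(3 - 9) = -3*(-6) = 18)
K = -7/2 (K = -3/2 + (¼)*(-8) = -3/2 - 2 = -7/2 ≈ -3.5000)
R(z) = (18 + z)/(21 + z) (R(z) = (z + 18)/(z + 21) = (18 + z)/(21 + z))
(-1 + d(-1, 4))*J + R(K) = (-1 + 4)*10 + (18 - 7/2)/(21 - 7/2) = 3*10 + (29/2)/(35/2) = 30 + (2/35)*(29/2) = 30 + 29/35 = 1079/35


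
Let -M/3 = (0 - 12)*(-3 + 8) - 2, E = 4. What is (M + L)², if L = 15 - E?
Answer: 38809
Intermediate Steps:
M = 186 (M = -3*((0 - 12)*(-3 + 8) - 2) = -3*(-12*5 - 2) = -3*(-60 - 2) = -3*(-62) = 186)
L = 11 (L = 15 - 1*4 = 15 - 4 = 11)
(M + L)² = (186 + 11)² = 197² = 38809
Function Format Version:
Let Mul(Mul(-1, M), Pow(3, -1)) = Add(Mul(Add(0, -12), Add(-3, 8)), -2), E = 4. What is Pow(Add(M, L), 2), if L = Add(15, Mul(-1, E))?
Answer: 38809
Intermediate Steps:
M = 186 (M = Mul(-3, Add(Mul(Add(0, -12), Add(-3, 8)), -2)) = Mul(-3, Add(Mul(-12, 5), -2)) = Mul(-3, Add(-60, -2)) = Mul(-3, -62) = 186)
L = 11 (L = Add(15, Mul(-1, 4)) = Add(15, -4) = 11)
Pow(Add(M, L), 2) = Pow(Add(186, 11), 2) = Pow(197, 2) = 38809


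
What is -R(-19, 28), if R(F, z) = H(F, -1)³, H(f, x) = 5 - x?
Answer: -216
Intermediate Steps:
R(F, z) = 216 (R(F, z) = (5 - 1*(-1))³ = (5 + 1)³ = 6³ = 216)
-R(-19, 28) = -1*216 = -216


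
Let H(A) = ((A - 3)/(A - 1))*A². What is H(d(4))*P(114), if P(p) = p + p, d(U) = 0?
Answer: 0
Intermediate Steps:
P(p) = 2*p
H(A) = A²*(-3 + A)/(-1 + A) (H(A) = ((-3 + A)/(-1 + A))*A² = A²*(-3 + A)/(-1 + A))
H(d(4))*P(114) = (0²*(-3 + 0)/(-1 + 0))*(2*114) = (0*(-3)/(-1))*228 = (0*(-1)*(-3))*228 = 0*228 = 0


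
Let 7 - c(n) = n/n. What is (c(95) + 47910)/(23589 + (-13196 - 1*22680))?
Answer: -4356/1117 ≈ -3.8997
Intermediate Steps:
c(n) = 6 (c(n) = 7 - n/n = 7 - 1*1 = 7 - 1 = 6)
(c(95) + 47910)/(23589 + (-13196 - 1*22680)) = (6 + 47910)/(23589 + (-13196 - 1*22680)) = 47916/(23589 + (-13196 - 22680)) = 47916/(23589 - 35876) = 47916/(-12287) = 47916*(-1/12287) = -4356/1117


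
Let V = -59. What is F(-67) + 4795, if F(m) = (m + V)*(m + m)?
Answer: 21679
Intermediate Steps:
F(m) = 2*m*(-59 + m) (F(m) = (m - 59)*(m + m) = (-59 + m)*(2*m) = 2*m*(-59 + m))
F(-67) + 4795 = 2*(-67)*(-59 - 67) + 4795 = 2*(-67)*(-126) + 4795 = 16884 + 4795 = 21679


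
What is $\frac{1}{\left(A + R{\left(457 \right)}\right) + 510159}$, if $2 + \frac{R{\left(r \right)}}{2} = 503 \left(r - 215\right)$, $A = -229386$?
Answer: $\frac{1}{524221} \approx 1.9076 \cdot 10^{-6}$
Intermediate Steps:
$R{\left(r \right)} = -216294 + 1006 r$ ($R{\left(r \right)} = -4 + 2 \cdot 503 \left(r - 215\right) = -4 + 2 \cdot 503 \left(-215 + r\right) = -4 + 2 \left(-108145 + 503 r\right) = -4 + \left(-216290 + 1006 r\right) = -216294 + 1006 r$)
$\frac{1}{\left(A + R{\left(457 \right)}\right) + 510159} = \frac{1}{\left(-229386 + \left(-216294 + 1006 \cdot 457\right)\right) + 510159} = \frac{1}{\left(-229386 + \left(-216294 + 459742\right)\right) + 510159} = \frac{1}{\left(-229386 + 243448\right) + 510159} = \frac{1}{14062 + 510159} = \frac{1}{524221}$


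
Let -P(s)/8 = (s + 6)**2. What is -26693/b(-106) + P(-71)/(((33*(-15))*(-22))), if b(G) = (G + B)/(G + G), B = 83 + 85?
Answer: 3081174982/33759 ≈ 91270.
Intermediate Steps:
B = 168
b(G) = (168 + G)/(2*G) (b(G) = (G + 168)/(G + G) = (168 + G)/((2*G)) = (168 + G)*(1/(2*G)) = (168 + G)/(2*G))
P(s) = -8*(6 + s)**2 (P(s) = -8*(s + 6)**2 = -8*(6 + s)**2)
-26693/b(-106) + P(-71)/(((33*(-15))*(-22))) = -26693*(-212/(168 - 106)) + (-8*(6 - 71)**2)/(((33*(-15))*(-22))) = -26693/((1/2)*(-1/106)*62) + (-8*(-65)**2)/((-495*(-22))) = -26693/(-31/106) - 8*4225/10890 = -26693*(-106/31) - 33800*1/10890 = 2829458/31 - 3380/1089 = 3081174982/33759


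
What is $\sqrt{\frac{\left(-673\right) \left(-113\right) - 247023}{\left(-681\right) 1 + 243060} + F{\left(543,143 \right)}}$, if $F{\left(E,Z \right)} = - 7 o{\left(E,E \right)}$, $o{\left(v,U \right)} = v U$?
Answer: $\frac{i \sqrt{13472410800832401}}{80793} \approx 1436.6 i$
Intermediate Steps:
$o{\left(v,U \right)} = U v$
$F{\left(E,Z \right)} = - 7 E^{2}$ ($F{\left(E,Z \right)} = - 7 E E = - 7 E^{2}$)
$\sqrt{\frac{\left(-673\right) \left(-113\right) - 247023}{\left(-681\right) 1 + 243060} + F{\left(543,143 \right)}} = \sqrt{\frac{\left(-673\right) \left(-113\right) - 247023}{\left(-681\right) 1 + 243060} - 7 \cdot 543^{2}} = \sqrt{\frac{76049 - 247023}{-681 + 243060} - 2063943} = \sqrt{- \frac{170974}{242379} - 2063943} = \sqrt{- \frac{500256611371}{242379}} = \frac{i \sqrt{13472410800832401}}{80793}$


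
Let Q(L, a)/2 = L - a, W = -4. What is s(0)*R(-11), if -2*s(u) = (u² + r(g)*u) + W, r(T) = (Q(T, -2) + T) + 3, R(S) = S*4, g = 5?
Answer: -88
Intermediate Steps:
Q(L, a) = -2*a + 2*L (Q(L, a) = 2*(L - a) = -2*a + 2*L)
R(S) = 4*S
r(T) = 7 + 3*T (r(T) = ((-2*(-2) + 2*T) + T) + 3 = ((4 + 2*T) + T) + 3 = (4 + 3*T) + 3 = 7 + 3*T)
s(u) = 2 - 11*u - u²/2 (s(u) = -((u² + (7 + 3*5)*u) - 4)/2 = -((u² + (7 + 15)*u) - 4)/2 = -((u² + 22*u) - 4)/2 = -(-4 + u² + 22*u)/2 = 2 - 11*u - u²/2)
s(0)*R(-11) = (2 - 11*0 - ½*0²)*(4*(-11)) = (2 + 0 - ½*0)*(-44) = (2 + 0 + 0)*(-44) = 2*(-44) = -88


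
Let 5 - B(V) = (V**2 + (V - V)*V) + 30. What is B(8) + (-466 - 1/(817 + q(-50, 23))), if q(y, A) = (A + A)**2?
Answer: -1627816/2933 ≈ -555.00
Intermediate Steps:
q(y, A) = 4*A**2 (q(y, A) = (2*A)**2 = 4*A**2)
B(V) = -25 - V**2 (B(V) = 5 - ((V**2 + (V - V)*V) + 30) = 5 - ((V**2 + 0*V) + 30) = 5 - ((V**2 + 0) + 30) = 5 - (V**2 + 30) = 5 - (30 + V**2) = 5 + (-30 - V**2) = -25 - V**2)
B(8) + (-466 - 1/(817 + q(-50, 23))) = (-25 - 1*8**2) + (-466 - 1/(817 + 4*23**2)) = (-25 - 1*64) + (-466 - 1/(817 + 4*529)) = (-25 - 64) + (-466 - 1/(817 + 2116)) = -89 + (-466 - 1/2933) = -89 - 1366779/2933 = -1627816/2933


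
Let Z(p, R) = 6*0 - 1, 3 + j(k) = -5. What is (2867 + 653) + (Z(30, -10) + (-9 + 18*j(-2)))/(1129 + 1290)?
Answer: 8514726/2419 ≈ 3519.9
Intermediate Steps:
j(k) = -8 (j(k) = -3 - 5 = -8)
Z(p, R) = -1 (Z(p, R) = 0 - 1 = -1)
(2867 + 653) + (Z(30, -10) + (-9 + 18*j(-2)))/(1129 + 1290) = (2867 + 653) + (-1 + (-9 + 18*(-8)))/(1129 + 1290) = 3520 + (-1 + (-9 - 144))/2419 = 3520 + (-1 - 153)*(1/2419) = 3520 - 154*1/2419 = 3520 - 154/2419 = 8514726/2419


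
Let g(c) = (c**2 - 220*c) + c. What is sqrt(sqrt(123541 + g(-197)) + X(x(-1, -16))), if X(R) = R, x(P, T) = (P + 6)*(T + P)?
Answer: sqrt(-85 + sqrt(205493)) ≈ 19.191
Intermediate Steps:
x(P, T) = (6 + P)*(P + T)
g(c) = c**2 - 219*c
sqrt(sqrt(123541 + g(-197)) + X(x(-1, -16))) = sqrt(sqrt(123541 - 197*(-219 - 197)) + ((-1)**2 + 6*(-1) + 6*(-16) - 1*(-16))) = sqrt(sqrt(123541 - 197*(-416)) + (1 - 6 - 96 + 16)) = sqrt(sqrt(123541 + 81952) - 85) = sqrt(sqrt(205493) - 85) = sqrt(-85 + sqrt(205493))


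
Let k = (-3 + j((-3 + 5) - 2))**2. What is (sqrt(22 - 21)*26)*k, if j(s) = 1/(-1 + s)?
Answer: 416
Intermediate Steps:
k = 16 (k = (-3 + 1/(-1 + ((-3 + 5) - 2)))**2 = (-3 + 1/(-1 + (2 - 2)))**2 = (-3 + 1/(-1 + 0))**2 = (-3 + 1/(-1))**2 = (-3 - 1)**2 = (-4)**2 = 16)
(sqrt(22 - 21)*26)*k = (sqrt(22 - 21)*26)*16 = (sqrt(1)*26)*16 = (1*26)*16 = 26*16 = 416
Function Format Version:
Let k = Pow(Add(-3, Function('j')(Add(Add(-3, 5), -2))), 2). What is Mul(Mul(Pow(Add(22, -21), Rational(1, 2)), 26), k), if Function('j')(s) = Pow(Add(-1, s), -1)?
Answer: 416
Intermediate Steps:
k = 16 (k = Pow(Add(-3, Pow(Add(-1, Add(Add(-3, 5), -2)), -1)), 2) = Pow(Add(-3, Pow(Add(-1, Add(2, -2)), -1)), 2) = Pow(Add(-3, Pow(Add(-1, 0), -1)), 2) = Pow(Add(-3, Pow(-1, -1)), 2) = Pow(Add(-3, -1), 2) = Pow(-4, 2) = 16)
Mul(Mul(Pow(Add(22, -21), Rational(1, 2)), 26), k) = Mul(Mul(Pow(Add(22, -21), Rational(1, 2)), 26), 16) = Mul(Mul(Pow(1, Rational(1, 2)), 26), 16) = Mul(Mul(1, 26), 16) = Mul(26, 16) = 416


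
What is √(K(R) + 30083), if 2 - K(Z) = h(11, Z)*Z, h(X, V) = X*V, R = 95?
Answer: I*√69190 ≈ 263.04*I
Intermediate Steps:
h(X, V) = V*X
K(Z) = 2 - 11*Z² (K(Z) = 2 - Z*11*Z = 2 - 11*Z*Z = 2 - 11*Z²)
√(K(R) + 30083) = √((2 - 11*95²) + 30083) = √((2 - 11*9025) + 30083) = √((2 - 99275) + 30083) = √(-99273 + 30083) = √(-69190) = I*√69190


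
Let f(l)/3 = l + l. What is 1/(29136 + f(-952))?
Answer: 1/23424 ≈ 4.2691e-5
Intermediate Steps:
f(l) = 6*l (f(l) = 3*(l + l) = 3*(2*l) = 6*l)
1/(29136 + f(-952)) = 1/(29136 + 6*(-952)) = 1/(29136 - 5712) = 1/23424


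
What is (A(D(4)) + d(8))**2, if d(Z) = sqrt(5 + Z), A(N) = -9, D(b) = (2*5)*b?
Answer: (9 - sqrt(13))**2 ≈ 29.100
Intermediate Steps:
D(b) = 10*b
(A(D(4)) + d(8))**2 = (-9 + sqrt(5 + 8))**2 = (-9 + sqrt(13))**2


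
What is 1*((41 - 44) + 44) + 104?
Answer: 145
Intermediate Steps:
1*((41 - 44) + 44) + 104 = 1*(-3 + 44) + 104 = 1*41 + 104 = 41 + 104 = 145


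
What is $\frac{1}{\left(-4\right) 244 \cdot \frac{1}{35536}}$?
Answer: $- \frac{2221}{61} \approx -36.41$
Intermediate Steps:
$\frac{1}{\left(-4\right) 244 \cdot \frac{1}{35536}} = \frac{1}{\left(-976\right) \frac{1}{35536}} = \frac{1}{- \frac{61}{2221}} = - \frac{2221}{61}$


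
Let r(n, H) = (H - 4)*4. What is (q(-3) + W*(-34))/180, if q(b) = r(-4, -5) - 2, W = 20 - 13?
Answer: -23/15 ≈ -1.5333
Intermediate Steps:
W = 7
r(n, H) = -16 + 4*H (r(n, H) = (-4 + H)*4 = -16 + 4*H)
q(b) = -38 (q(b) = (-16 + 4*(-5)) - 2 = (-16 - 20) - 2 = -36 - 2 = -38)
(q(-3) + W*(-34))/180 = (-38 + 7*(-34))/180 = (-38 - 238)*(1/180) = -276*1/180 = -23/15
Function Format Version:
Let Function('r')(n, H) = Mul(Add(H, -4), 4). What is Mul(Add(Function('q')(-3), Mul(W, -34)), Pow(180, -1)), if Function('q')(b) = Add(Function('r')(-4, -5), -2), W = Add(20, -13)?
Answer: Rational(-23, 15) ≈ -1.5333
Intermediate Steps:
W = 7
Function('r')(n, H) = Add(-16, Mul(4, H)) (Function('r')(n, H) = Mul(Add(-4, H), 4) = Add(-16, Mul(4, H)))
Function('q')(b) = -38 (Function('q')(b) = Add(Add(-16, Mul(4, -5)), -2) = Add(Add(-16, -20), -2) = Add(-36, -2) = -38)
Mul(Add(Function('q')(-3), Mul(W, -34)), Pow(180, -1)) = Mul(Add(-38, Mul(7, -34)), Pow(180, -1)) = Mul(Add(-38, -238), Rational(1, 180)) = Mul(-276, Rational(1, 180)) = Rational(-23, 15)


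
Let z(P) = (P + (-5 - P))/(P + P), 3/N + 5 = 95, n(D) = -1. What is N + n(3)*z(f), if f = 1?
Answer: 38/15 ≈ 2.5333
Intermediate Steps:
N = 1/30 (N = 3/(-5 + 95) = 3/90 = 3*(1/90) = 1/30 ≈ 0.033333)
z(P) = -5/(2*P) (z(P) = -5*1/(2*P) = -5/(2*P))
N + n(3)*z(f) = 1/30 - (-5)/(2*1) = 1/30 - (-5)/2 = 1/30 - 1*(-5/2) = 1/30 + 5/2 = 38/15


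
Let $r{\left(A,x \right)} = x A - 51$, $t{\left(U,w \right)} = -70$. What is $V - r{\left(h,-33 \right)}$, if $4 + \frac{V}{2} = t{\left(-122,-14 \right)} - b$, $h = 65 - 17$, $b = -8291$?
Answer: $18069$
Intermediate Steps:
$h = 48$
$r{\left(A,x \right)} = -51 + A x$ ($r{\left(A,x \right)} = A x - 51 = -51 + A x$)
$V = 16434$ ($V = -8 + 2 \left(-70 - -8291\right) = -8 + 2 \left(-70 + 8291\right) = -8 + 2 \cdot 8221 = -8 + 16442 = 16434$)
$V - r{\left(h,-33 \right)} = 16434 - \left(-51 + 48 \left(-33\right)\right) = 16434 - \left(-51 - 1584\right) = 16434 - -1635 = 16434 + 1635 = 18069$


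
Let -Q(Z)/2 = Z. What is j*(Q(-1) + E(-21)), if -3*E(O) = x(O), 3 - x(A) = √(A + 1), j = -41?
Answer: -41 - 82*I*√5/3 ≈ -41.0 - 61.119*I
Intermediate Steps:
x(A) = 3 - √(1 + A) (x(A) = 3 - √(A + 1) = 3 - √(1 + A))
E(O) = -1 + √(1 + O)/3 (E(O) = -(3 - √(1 + O))/3 = -1 + √(1 + O)/3)
Q(Z) = -2*Z
j*(Q(-1) + E(-21)) = -41*(-2*(-1) + (-1 + √(1 - 21)/3)) = -41*(2 + (-1 + √(-20)/3)) = -41*(2 + (-1 + (2*I*√5)/3)) = -41*(2 + (-1 + 2*I*√5/3)) = -41*(1 + 2*I*√5/3) = -41 - 82*I*√5/3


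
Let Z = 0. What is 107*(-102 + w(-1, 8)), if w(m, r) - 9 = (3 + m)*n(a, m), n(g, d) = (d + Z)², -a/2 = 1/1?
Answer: -9737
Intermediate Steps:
a = -2 (a = -2/1 = -2 ≈ -2.0000)
n(g, d) = d² (n(g, d) = (d + 0)² = d²)
w(m, r) = 9 + m²*(3 + m) (w(m, r) = 9 + (3 + m)*m² = 9 + m²*(3 + m))
107*(-102 + w(-1, 8)) = 107*(-102 + (9 + (-1)³ + 3*(-1)²)) = 107*(-102 + (9 - 1 + 3*1)) = 107*(-102 + (9 - 1 + 3)) = 107*(-102 + 11) = 107*(-91) = -9737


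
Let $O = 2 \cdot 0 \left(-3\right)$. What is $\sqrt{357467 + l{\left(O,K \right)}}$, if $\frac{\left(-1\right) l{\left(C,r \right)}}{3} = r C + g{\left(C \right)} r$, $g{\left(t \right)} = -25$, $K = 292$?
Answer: $\sqrt{379367} \approx 615.93$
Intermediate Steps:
$O = 0$ ($O = 0 \left(-3\right) = 0$)
$l{\left(C,r \right)} = 75 r - 3 C r$ ($l{\left(C,r \right)} = - 3 \left(r C - 25 r\right) = - 3 \left(C r - 25 r\right) = - 3 \left(- 25 r + C r\right) = 75 r - 3 C r$)
$\sqrt{357467 + l{\left(O,K \right)}} = \sqrt{357467 + 3 \cdot 292 \left(25 - 0\right)} = \sqrt{357467 + 3 \cdot 292 \left(25 + 0\right)} = \sqrt{357467 + 3 \cdot 292 \cdot 25} = \sqrt{357467 + 21900} = \sqrt{379367}$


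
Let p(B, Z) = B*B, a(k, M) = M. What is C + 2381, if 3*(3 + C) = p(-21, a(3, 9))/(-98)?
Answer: 4753/2 ≈ 2376.5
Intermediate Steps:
p(B, Z) = B²
C = -9/2 (C = -3 + ((-21)²/(-98))/3 = -3 + (441*(-1/98))/3 = -3 + (⅓)*(-9/2) = -3 - 3/2 = -9/2 ≈ -4.5000)
C + 2381 = -9/2 + 2381 = 4753/2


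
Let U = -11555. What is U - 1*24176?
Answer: -35731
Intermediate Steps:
U - 1*24176 = -11555 - 1*24176 = -11555 - 24176 = -35731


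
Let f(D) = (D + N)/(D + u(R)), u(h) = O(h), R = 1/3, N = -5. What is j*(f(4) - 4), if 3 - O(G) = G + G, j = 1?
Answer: -79/19 ≈ -4.1579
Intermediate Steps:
R = ⅓ ≈ 0.33333
O(G) = 3 - 2*G (O(G) = 3 - (G + G) = 3 - 2*G)
u(h) = 3 - 2*h
f(D) = (-5 + D)/(7/3 + D) (f(D) = (D - 5)/(D + (3 - 2*⅓)) = (-5 + D)/(D + (3 - ⅔)) = (-5 + D)/(D + 7/3) = (-5 + D)/(7/3 + D))
j*(f(4) - 4) = 1*(3*(-5 + 4)/(7 + 3*4) - 4) = 1*(3*(-1)/(7 + 12) - 4) = 1*(3*(-1)/19 - 4) = 1*(3*(1/19)*(-1) - 4) = 1*(-3/19 - 4) = 1*(-79/19) = -79/19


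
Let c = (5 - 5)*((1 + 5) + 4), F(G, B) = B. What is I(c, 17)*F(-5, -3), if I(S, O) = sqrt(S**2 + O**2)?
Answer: -51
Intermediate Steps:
c = 0 (c = 0*(6 + 4) = 0*10 = 0)
I(S, O) = sqrt(O**2 + S**2)
I(c, 17)*F(-5, -3) = sqrt(17**2 + 0**2)*(-3) = sqrt(289 + 0)*(-3) = sqrt(289)*(-3) = 17*(-3) = -51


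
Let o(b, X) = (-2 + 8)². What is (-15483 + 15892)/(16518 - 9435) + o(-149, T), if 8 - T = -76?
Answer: 255397/7083 ≈ 36.058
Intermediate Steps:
T = 84 (T = 8 - 1*(-76) = 8 + 76 = 84)
o(b, X) = 36 (o(b, X) = 6² = 36)
(-15483 + 15892)/(16518 - 9435) + o(-149, T) = (-15483 + 15892)/(16518 - 9435) + 36 = 409/7083 + 36 = 255397/7083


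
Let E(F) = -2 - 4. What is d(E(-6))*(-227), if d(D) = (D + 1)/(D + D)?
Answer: -1135/12 ≈ -94.583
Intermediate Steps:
E(F) = -6
d(D) = (1 + D)/(2*D) (d(D) = (1 + D)/((2*D)) = (1 + D)*(1/(2*D)) = (1 + D)/(2*D))
d(E(-6))*(-227) = ((½)*(1 - 6)/(-6))*(-227) = ((½)*(-⅙)*(-5))*(-227) = (5/12)*(-227) = -1135/12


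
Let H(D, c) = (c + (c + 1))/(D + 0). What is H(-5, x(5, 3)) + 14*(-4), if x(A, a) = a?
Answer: -287/5 ≈ -57.400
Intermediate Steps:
H(D, c) = (1 + 2*c)/D (H(D, c) = (c + (1 + c))/D = (1 + 2*c)/D)
H(-5, x(5, 3)) + 14*(-4) = (1 + 2*3)/(-5) + 14*(-4) = -(1 + 6)/5 - 56 = -1/5*7 - 56 = -7/5 - 56 = -287/5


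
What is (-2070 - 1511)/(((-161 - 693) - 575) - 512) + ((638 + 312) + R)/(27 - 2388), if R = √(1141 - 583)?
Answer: 2203597/1527567 - √62/787 ≈ 1.4325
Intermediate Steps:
R = 3*√62 (R = √558 = 3*√62 ≈ 23.622)
(-2070 - 1511)/(((-161 - 693) - 575) - 512) + ((638 + 312) + R)/(27 - 2388) = (-2070 - 1511)/(((-161 - 693) - 575) - 512) + ((638 + 312) + 3*√62)/(27 - 2388) = -3581/((-854 - 575) - 512) + (950 + 3*√62)/(-2361) = -3581/(-1429 - 512) + (950 + 3*√62)*(-1/2361) = -3581/(-1941) + (-950/2361 - √62/787) = -3581*(-1/1941) + (-950/2361 - √62/787) = 3581/1941 + (-950/2361 - √62/787) = 2203597/1527567 - √62/787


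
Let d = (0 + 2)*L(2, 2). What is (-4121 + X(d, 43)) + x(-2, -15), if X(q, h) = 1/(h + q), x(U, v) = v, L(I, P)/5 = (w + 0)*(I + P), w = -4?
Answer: -483913/117 ≈ -4136.0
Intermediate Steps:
L(I, P) = -20*I - 20*P (L(I, P) = 5*((-4 + 0)*(I + P)) = 5*(-4*(I + P)) = 5*(-4*I - 4*P) = -20*I - 20*P)
d = -160 (d = (0 + 2)*(-20*2 - 20*2) = 2*(-40 - 40) = 2*(-80) = -160)
(-4121 + X(d, 43)) + x(-2, -15) = (-4121 + 1/(43 - 160)) - 15 = (-4121 + 1/(-117)) - 15 = (-4121 - 1/117) - 15 = -482158/117 - 15 = -483913/117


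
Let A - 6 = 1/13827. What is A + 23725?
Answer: 328128538/13827 ≈ 23731.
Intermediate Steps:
A = 82963/13827 (A = 6 + 1/13827 = 82963/13827 ≈ 6.0001)
A + 23725 = 82963/13827 + 23725 = 328128538/13827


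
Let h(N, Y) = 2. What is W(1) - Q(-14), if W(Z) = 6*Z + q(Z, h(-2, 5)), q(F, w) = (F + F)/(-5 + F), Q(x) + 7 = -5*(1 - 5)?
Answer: -15/2 ≈ -7.5000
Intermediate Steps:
Q(x) = 13 (Q(x) = -7 - 5*(1 - 5) = -7 - 5*(-4) = -7 + 20 = 13)
q(F, w) = 2*F/(-5 + F) (q(F, w) = (2*F)/(-5 + F) = 2*F/(-5 + F))
W(Z) = 6*Z + 2*Z/(-5 + Z)
W(1) - Q(-14) = 2*1*(-14 + 3*1)/(-5 + 1) - 1*13 = 2*1*(-14 + 3)/(-4) - 13 = 2*1*(-¼)*(-11) - 13 = 11/2 - 13 = -15/2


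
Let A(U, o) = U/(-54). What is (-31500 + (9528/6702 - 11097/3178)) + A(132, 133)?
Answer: -1006519905337/31948434 ≈ -31505.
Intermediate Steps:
A(U, o) = -U/54 (A(U, o) = U*(-1/54) = -U/54)
(-31500 + (9528/6702 - 11097/3178)) + A(132, 133) = (-31500 + (9528/6702 - 11097/3178)) - 1/54*132 = (-31500 + (9528*(1/6702) - 11097*1/3178)) - 22/9 = (-31500 + (1588/1117 - 11097/3178)) - 22/9 = (-31500 - 7348685/3549826) - 22/9 = -111826867685/3549826 - 22/9 = -1006519905337/31948434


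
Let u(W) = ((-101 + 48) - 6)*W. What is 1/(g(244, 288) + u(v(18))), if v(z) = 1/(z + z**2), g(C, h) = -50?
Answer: -342/17159 ≈ -0.019931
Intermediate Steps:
u(W) = -59*W (u(W) = (-53 - 6)*W = -59*W)
1/(g(244, 288) + u(v(18))) = 1/(-50 - 59/(18*(1 + 18))) = 1/(-50 - 59/(18*19)) = 1/(-50 - 59*1/342) = 1/(-50 - 59/342) = 1/(-17159/342) = -342/17159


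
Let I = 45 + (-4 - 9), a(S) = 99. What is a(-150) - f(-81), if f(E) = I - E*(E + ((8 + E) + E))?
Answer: 19102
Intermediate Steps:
I = 32 (I = 45 - 13 = 32)
f(E) = 32 - E*(8 + 3*E) (f(E) = 32 - E*(E + ((8 + E) + E)) = 32 - E*(E + (8 + 2*E)) = 32 - E*(8 + 3*E))
a(-150) - f(-81) = 99 - (32 - 8*(-81) - 3*(-81)**2) = 99 - (32 + 648 - 3*6561) = 99 - (32 + 648 - 19683) = 99 - 1*(-19003) = 99 + 19003 = 19102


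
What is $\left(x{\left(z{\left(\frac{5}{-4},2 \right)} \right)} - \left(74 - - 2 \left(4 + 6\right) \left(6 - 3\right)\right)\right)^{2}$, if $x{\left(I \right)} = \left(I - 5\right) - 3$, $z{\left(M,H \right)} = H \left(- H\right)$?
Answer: $21316$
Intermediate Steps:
$z{\left(M,H \right)} = - H^{2}$
$x{\left(I \right)} = -8 + I$ ($x{\left(I \right)} = \left(-5 + I\right) - 3 = -8 + I$)
$\left(x{\left(z{\left(\frac{5}{-4},2 \right)} \right)} - \left(74 - - 2 \left(4 + 6\right) \left(6 - 3\right)\right)\right)^{2} = \left(\left(-8 - 2^{2}\right) - \left(74 - - 2 \left(4 + 6\right) \left(6 - 3\right)\right)\right)^{2} = \left(\left(-8 - 4\right) - \left(74 - \left(-2\right) 10 \cdot 3\right)\right)^{2} = \left(\left(-8 - 4\right) - 134\right)^{2} = \left(-12 - 134\right)^{2} = \left(-146\right)^{2} = 21316$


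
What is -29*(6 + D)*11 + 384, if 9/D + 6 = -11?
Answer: -23139/17 ≈ -1361.1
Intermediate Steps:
D = -9/17 (D = 9/(-6 - 11) = 9/(-17) = 9*(-1/17) = -9/17 ≈ -0.52941)
-29*(6 + D)*11 + 384 = -29*(6 - 9/17)*11 + 384 = -2697*11/17 + 384 = -29*1023/17 + 384 = -29667/17 + 384 = -23139/17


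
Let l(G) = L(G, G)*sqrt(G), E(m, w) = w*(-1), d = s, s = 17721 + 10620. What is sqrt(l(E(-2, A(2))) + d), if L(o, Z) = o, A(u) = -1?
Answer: sqrt(28342) ≈ 168.35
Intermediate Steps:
s = 28341
d = 28341
E(m, w) = -w
l(G) = G**(3/2) (l(G) = G*sqrt(G) = G**(3/2))
sqrt(l(E(-2, A(2))) + d) = sqrt((-1*(-1))**(3/2) + 28341) = sqrt(1**(3/2) + 28341) = sqrt(1 + 28341) = sqrt(28342)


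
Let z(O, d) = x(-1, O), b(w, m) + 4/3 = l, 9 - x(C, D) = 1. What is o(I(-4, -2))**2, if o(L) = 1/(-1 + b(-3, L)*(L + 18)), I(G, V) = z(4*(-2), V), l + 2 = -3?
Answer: 9/247009 ≈ 3.6436e-5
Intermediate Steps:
x(C, D) = 8 (x(C, D) = 9 - 1*1 = 9 - 1 = 8)
l = -5 (l = -2 - 3 = -5)
b(w, m) = -19/3 (b(w, m) = -4/3 - 5 = -19/3)
z(O, d) = 8
I(G, V) = 8
o(L) = 1/(-115 - 19*L/3) (o(L) = 1/(-1 - 19*(L + 18)/3) = 1/(-1 - 19*(18 + L)/3) = 1/(-1 + (-114 - 19*L/3)) = 1/(-115 - 19*L/3))
o(I(-4, -2))**2 = (-3/(345 + 19*8))**2 = (-3/(345 + 152))**2 = (-3/497)**2 = 9/247009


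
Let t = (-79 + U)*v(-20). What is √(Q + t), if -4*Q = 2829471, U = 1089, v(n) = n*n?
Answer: I*√1213471/2 ≈ 550.79*I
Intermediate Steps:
v(n) = n²
t = 404000 (t = (-79 + 1089)*(-20)² = 1010*400 = 404000)
Q = -2829471/4 (Q = -¼*2829471 = -2829471/4 ≈ -7.0737e+5)
√(Q + t) = √(-2829471/4 + 404000) = √(-1213471/4) = I*√1213471/2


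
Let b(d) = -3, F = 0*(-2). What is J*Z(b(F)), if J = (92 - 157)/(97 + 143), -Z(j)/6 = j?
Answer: -39/8 ≈ -4.8750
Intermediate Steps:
F = 0
Z(j) = -6*j
J = -13/48 (J = -65/240 = -65*1/240 = -13/48 ≈ -0.27083)
J*Z(b(F)) = -(-13)*(-3)/8 = -13/48*18 = -39/8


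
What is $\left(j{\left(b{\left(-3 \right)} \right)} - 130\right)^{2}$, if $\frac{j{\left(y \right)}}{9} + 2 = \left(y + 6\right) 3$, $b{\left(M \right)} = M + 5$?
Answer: $4624$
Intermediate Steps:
$b{\left(M \right)} = 5 + M$
$j{\left(y \right)} = 144 + 27 y$ ($j{\left(y \right)} = -18 + 9 \left(y + 6\right) 3 = -18 + 9 \left(6 + y\right) 3 = -18 + 9 \left(18 + 3 y\right) = -18 + \left(162 + 27 y\right) = 144 + 27 y$)
$\left(j{\left(b{\left(-3 \right)} \right)} - 130\right)^{2} = \left(\left(144 + 27 \left(5 - 3\right)\right) - 130\right)^{2} = \left(\left(144 + 27 \cdot 2\right) - 130\right)^{2} = \left(\left(144 + 54\right) - 130\right)^{2} = \left(198 - 130\right)^{2} = 68^{2} = 4624$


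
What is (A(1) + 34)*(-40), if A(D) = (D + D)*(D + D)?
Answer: -1520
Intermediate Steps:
A(D) = 4*D² (A(D) = (2*D)*(2*D) = 4*D²)
(A(1) + 34)*(-40) = (4*1² + 34)*(-40) = (4*1 + 34)*(-40) = (4 + 34)*(-40) = 38*(-40) = -1520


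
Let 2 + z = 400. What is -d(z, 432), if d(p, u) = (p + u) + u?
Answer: -1262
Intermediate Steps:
z = 398 (z = -2 + 400 = 398)
d(p, u) = p + 2*u
-d(z, 432) = -(398 + 2*432) = -(398 + 864) = -1*1262 = -1262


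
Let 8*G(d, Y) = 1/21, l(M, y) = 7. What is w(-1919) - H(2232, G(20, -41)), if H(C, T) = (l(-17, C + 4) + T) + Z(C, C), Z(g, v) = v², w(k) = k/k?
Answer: -836947441/168 ≈ -4.9818e+6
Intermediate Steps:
w(k) = 1
G(d, Y) = 1/168 (G(d, Y) = (⅛)/21 = (⅛)*(1/21) = 1/168)
H(C, T) = 7 + T + C² (H(C, T) = (7 + T) + C² = 7 + T + C²)
w(-1919) - H(2232, G(20, -41)) = 1 - (7 + 1/168 + 2232²) = 1 - (7 + 1/168 + 4981824) = 1 - 1*836947609/168 = 1 - 836947609/168 = -836947441/168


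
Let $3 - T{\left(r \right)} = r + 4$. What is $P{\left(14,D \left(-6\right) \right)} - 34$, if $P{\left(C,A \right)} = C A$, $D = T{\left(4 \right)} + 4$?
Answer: $50$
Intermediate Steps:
$T{\left(r \right)} = -1 - r$ ($T{\left(r \right)} = 3 - \left(r + 4\right) = 3 - \left(4 + r\right) = -1 - r$)
$D = -1$ ($D = \left(-1 - 4\right) + 4 = -5 + 4 = -1$)
$P{\left(C,A \right)} = A C$
$P{\left(14,D \left(-6\right) \right)} - 34 = \left(-1\right) \left(-6\right) 14 - 34 = 6 \cdot 14 - 34 = 84 - 34 = 50$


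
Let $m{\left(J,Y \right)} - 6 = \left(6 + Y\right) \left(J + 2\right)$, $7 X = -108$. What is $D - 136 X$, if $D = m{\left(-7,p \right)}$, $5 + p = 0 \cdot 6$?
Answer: $\frac{14695}{7} \approx 2099.3$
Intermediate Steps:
$X = - \frac{108}{7}$ ($X = \frac{1}{7} \left(-108\right) = - \frac{108}{7} \approx -15.429$)
$p = -5$ ($p = -5 + 0 \cdot 6 = -5 + 0 = -5$)
$m{\left(J,Y \right)} = 6 + \left(2 + J\right) \left(6 + Y\right)$ ($m{\left(J,Y \right)} = 6 + \left(6 + Y\right) \left(J + 2\right) = 6 + \left(6 + Y\right) \left(2 + J\right) = 6 + \left(2 + J\right) \left(6 + Y\right)$)
$D = 1$ ($D = 18 + 2 \left(-5\right) + 6 \left(-7\right) - -35 = 18 - 10 - 42 + 35 = 1$)
$D - 136 X = 1 - - \frac{14688}{7} = 1 + \frac{14688}{7} = \frac{14695}{7}$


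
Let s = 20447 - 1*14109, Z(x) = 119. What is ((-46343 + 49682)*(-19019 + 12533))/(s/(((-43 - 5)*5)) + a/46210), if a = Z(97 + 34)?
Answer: 255512834640/311543 ≈ 8.2015e+5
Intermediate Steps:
a = 119
s = 6338 (s = 20447 - 14109 = 6338)
((-46343 + 49682)*(-19019 + 12533))/(s/(((-43 - 5)*5)) + a/46210) = ((-46343 + 49682)*(-19019 + 12533))/(6338/(((-43 - 5)*5)) + 119/46210) = (3339*(-6486))/(6338/((-48*5)) + 119*(1/46210)) = -21656754/(6338/(-240) + 119/46210) = -21656754/(6338*(-1/240) + 119/46210) = -21656754/(-3169/120 + 119/46210) = -21656754/(-14642521/554520) = -21656754*(-554520/14642521) = 255512834640/311543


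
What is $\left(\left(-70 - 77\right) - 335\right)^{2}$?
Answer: $232324$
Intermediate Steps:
$\left(\left(-70 - 77\right) - 335\right)^{2} = \left(-147 - 335\right)^{2} = \left(-482\right)^{2} = 232324$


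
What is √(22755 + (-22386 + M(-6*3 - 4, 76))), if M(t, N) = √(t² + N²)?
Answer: √(369 + 2*√1565) ≈ 21.169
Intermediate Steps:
M(t, N) = √(N² + t²)
√(22755 + (-22386 + M(-6*3 - 4, 76))) = √(22755 + (-22386 + √(76² + (-6*3 - 4)²))) = √(22755 + (-22386 + √(5776 + (-18 - 4)²))) = √(22755 + (-22386 + √(5776 + (-22)²))) = √(22755 + (-22386 + √(5776 + 484))) = √(22755 + (-22386 + √6260)) = √(22755 + (-22386 + 2*√1565)) = √(369 + 2*√1565)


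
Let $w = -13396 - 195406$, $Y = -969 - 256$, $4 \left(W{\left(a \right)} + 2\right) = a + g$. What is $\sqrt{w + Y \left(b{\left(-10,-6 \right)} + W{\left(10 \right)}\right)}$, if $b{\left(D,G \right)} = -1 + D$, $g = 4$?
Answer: $\frac{i \sqrt{788658}}{2} \approx 444.03 i$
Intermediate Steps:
$W{\left(a \right)} = -1 + \frac{a}{4}$ ($W{\left(a \right)} = -2 + \frac{a + 4}{4} = -2 + \frac{4 + a}{4} = -2 + \left(1 + \frac{a}{4}\right) = -1 + \frac{a}{4}$)
$Y = -1225$
$w = -208802$
$\sqrt{w + Y \left(b{\left(-10,-6 \right)} + W{\left(10 \right)}\right)} = \sqrt{-208802 - 1225 \left(\left(-1 - 10\right) + \left(-1 + \frac{1}{4} \cdot 10\right)\right)} = \sqrt{-208802 - 1225 \left(-11 + \left(-1 + \frac{5}{2}\right)\right)} = \sqrt{-208802 - 1225 \left(-11 + \frac{3}{2}\right)} = \sqrt{-208802 - - \frac{23275}{2}} = \sqrt{-208802 + \frac{23275}{2}} = \sqrt{- \frac{394329}{2}} = \frac{i \sqrt{788658}}{2}$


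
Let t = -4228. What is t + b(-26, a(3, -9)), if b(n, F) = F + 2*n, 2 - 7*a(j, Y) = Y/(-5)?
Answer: -149799/35 ≈ -4280.0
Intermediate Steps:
a(j, Y) = 2/7 + Y/35 (a(j, Y) = 2/7 - Y/(7*(-5)) = 2/7 - Y*(-1)/(7*5) = 2/7 - (-1)*Y/35 = 2/7 + Y/35)
t + b(-26, a(3, -9)) = -4228 + ((2/7 + (1/35)*(-9)) + 2*(-26)) = -4228 + ((2/7 - 9/35) - 52) = -4228 + (1/35 - 52) = -4228 - 1819/35 = -149799/35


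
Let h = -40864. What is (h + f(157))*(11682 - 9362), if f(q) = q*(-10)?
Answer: -98446880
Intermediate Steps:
f(q) = -10*q
(h + f(157))*(11682 - 9362) = (-40864 - 10*157)*(11682 - 9362) = (-40864 - 1570)*2320 = -42434*2320 = -98446880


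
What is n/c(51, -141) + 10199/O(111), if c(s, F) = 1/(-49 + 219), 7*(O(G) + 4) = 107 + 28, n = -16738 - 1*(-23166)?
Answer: 116996713/107 ≈ 1.0934e+6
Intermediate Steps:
n = 6428 (n = -16738 + 23166 = 6428)
O(G) = 107/7 (O(G) = -4 + (107 + 28)/7 = -4 + (⅐)*135 = -4 + 135/7 = 107/7)
c(s, F) = 1/170
n/c(51, -141) + 10199/O(111) = 6428/(1/170) + 10199/(107/7) = 6428*170 + 10199*(7/107) = 1092760 + 71393/107 = 116996713/107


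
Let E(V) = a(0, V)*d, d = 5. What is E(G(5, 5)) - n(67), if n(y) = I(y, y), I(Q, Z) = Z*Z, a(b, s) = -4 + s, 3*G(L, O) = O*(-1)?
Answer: -13552/3 ≈ -4517.3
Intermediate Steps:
G(L, O) = -O/3 (G(L, O) = (O*(-1))/3 = (-O)/3 = -O/3)
E(V) = -20 + 5*V (E(V) = (-4 + V)*5 = -20 + 5*V)
I(Q, Z) = Z**2
n(y) = y**2
E(G(5, 5)) - n(67) = (-20 + 5*(-1/3*5)) - 1*67**2 = (-20 + 5*(-5/3)) - 1*4489 = (-20 - 25/3) - 4489 = -85/3 - 4489 = -13552/3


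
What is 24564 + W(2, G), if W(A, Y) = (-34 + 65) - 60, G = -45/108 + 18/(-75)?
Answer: 24535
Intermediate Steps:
G = -197/300 (G = -45*1/108 + 18*(-1/75) = -5/12 - 6/25 = -197/300 ≈ -0.65667)
W(A, Y) = -29 (W(A, Y) = 31 - 60 = -29)
24564 + W(2, G) = 24564 - 29 = 24535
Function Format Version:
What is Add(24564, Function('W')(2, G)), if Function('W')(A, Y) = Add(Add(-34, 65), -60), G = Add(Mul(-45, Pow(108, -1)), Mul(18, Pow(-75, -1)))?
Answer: 24535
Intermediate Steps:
G = Rational(-197, 300) (G = Add(Mul(-45, Rational(1, 108)), Mul(18, Rational(-1, 75))) = Add(Rational(-5, 12), Rational(-6, 25)) = Rational(-197, 300) ≈ -0.65667)
Function('W')(A, Y) = -29 (Function('W')(A, Y) = Add(31, -60) = -29)
Add(24564, Function('W')(2, G)) = Add(24564, -29) = 24535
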